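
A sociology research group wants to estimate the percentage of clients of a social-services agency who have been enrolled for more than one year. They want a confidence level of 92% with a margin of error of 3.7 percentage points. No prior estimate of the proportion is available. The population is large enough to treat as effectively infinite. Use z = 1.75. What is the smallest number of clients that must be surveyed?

560

With no prior estimate, use p = 0.5, giving p(1−p) = 0.25.
n = z²·p(1−p)/E² = 1.75² × 0.2500 / 0.037² = 3.0625 × 0.2500 / 0.001369 ≈ 559.26.
Rounding up gives n = 560.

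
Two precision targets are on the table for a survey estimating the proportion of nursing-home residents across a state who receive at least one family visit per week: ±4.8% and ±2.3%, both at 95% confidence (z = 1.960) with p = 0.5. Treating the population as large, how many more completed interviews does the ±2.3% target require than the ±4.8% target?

At ±4.8%: n = 1.960² × 0.2500 / 0.048² ≈ 416.84 → 417.
At ±2.3%: n = 1.960² × 0.2500 / 0.023² ≈ 1815.50 → 1816.
Additional respondents: 1816 − 417 = 1399.

1399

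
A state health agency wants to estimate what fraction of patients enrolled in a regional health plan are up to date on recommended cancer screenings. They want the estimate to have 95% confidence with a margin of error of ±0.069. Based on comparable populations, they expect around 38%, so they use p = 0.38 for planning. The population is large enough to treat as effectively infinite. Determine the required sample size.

For 95% confidence, z = 1.96.
With p = 0.38, p(1−p) = 0.2356.
n = z²·p(1−p)/E² = 1.96² × 0.2356 / 0.069² = 3.8416 × 0.2356 / 0.004761 ≈ 190.10.
Rounding up gives n = 191.

191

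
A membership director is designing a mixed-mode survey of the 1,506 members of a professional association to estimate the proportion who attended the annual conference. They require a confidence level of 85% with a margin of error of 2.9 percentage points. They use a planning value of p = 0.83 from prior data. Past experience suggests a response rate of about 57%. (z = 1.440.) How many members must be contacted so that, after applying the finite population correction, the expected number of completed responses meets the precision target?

Completed interviews needed (unadjusted): n₀ = 1.440² × 0.1411 / 0.029² ≈ 347.90 → 348.
FPC for N = 1,506: n = 348 / (1 + 347/1506) = 348 / 1.2304 ≈ 282.83 → 283.
At a 57% response rate, contacts needed = 283 / 0.57 ≈ 496.49 → 497.

497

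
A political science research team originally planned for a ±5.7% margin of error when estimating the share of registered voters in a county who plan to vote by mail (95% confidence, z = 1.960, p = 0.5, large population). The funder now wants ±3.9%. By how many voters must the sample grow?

At ±5.7%: n = 1.960² × 0.2500 / 0.057² ≈ 295.60 → 296.
At ±3.9%: n = 1.960² × 0.2500 / 0.039² ≈ 631.43 → 632.
Additional respondents: 632 − 296 = 336.

336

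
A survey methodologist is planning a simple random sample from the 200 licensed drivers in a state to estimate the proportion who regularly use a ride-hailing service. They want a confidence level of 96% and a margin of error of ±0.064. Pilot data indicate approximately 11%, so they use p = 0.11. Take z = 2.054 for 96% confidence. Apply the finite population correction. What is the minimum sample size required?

68

Unadjusted: n₀ = 2.054² × 0.11 × 0.89 / 0.064² ≈ 100.84, so n₀ = 101.
Finite population correction with N = 200: n = n₀ / (1 + (n₀−1)/N) = 101 / (1 + 100/200) = 101 / 1.5000 ≈ 67.33.
Rounding up, n = 68.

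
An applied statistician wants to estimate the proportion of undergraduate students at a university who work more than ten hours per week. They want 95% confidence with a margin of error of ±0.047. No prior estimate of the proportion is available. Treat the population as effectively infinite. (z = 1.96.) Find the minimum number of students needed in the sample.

435

With no prior estimate, use p = 0.5, giving p(1−p) = 0.25.
n = z²·p(1−p)/E² = 1.96² × 0.2500 / 0.047² = 3.8416 × 0.2500 / 0.002209 ≈ 434.77.
Rounding up gives n = 435.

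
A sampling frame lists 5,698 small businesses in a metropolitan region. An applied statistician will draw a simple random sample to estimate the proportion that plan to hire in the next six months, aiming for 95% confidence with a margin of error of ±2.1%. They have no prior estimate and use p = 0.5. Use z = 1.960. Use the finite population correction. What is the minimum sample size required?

1576

Unadjusted: n₀ = 1.960² × 0.50 × 0.50 / 0.021² ≈ 2177.78, so n₀ = 2178.
Finite population correction with N = 5,698: n = n₀ / (1 + (n₀−1)/N) = 2178 / (1 + 2177/5698) = 2178 / 1.3821 ≈ 1575.90.
Rounding up, n = 1576.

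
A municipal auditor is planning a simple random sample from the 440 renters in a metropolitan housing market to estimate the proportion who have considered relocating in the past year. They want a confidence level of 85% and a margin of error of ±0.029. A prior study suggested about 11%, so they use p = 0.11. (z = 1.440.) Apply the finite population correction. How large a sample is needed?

Unadjusted: n₀ = 1.440² × 0.11 × 0.89 / 0.029² ≈ 241.39, so n₀ = 242.
Finite population correction with N = 440: n = n₀ / (1 + (n₀−1)/N) = 242 / (1 + 241/440) = 242 / 1.5477 ≈ 156.36.
Rounding up, n = 157.

157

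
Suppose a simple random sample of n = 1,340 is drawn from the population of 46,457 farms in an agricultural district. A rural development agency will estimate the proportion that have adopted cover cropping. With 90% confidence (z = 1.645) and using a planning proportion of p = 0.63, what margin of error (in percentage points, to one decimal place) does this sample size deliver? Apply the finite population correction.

Finite-population factor: (N−n)/(N−1) = (46457−1340)/(46457−1) = 0.9712.
SE(p̂) = √[p(1−p)/n · (N−n)/(N−1)] = √[0.2331/1340 × 0.9712] = 0.01300.
E = z × SE = 1.645 × 0.01300 = 0.02138 ≈ 2.1 percentage points.

2.1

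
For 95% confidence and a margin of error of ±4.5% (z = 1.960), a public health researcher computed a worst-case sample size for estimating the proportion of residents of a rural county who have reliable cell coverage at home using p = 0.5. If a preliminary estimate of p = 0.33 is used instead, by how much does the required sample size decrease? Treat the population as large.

55

Conservative (p = 0.5): n = 1.960² × 0.25 / 0.045² ≈ 474.27 → 475.
Using p = 0.33: p(1−p) = 0.2211, so n = 1.960² × 0.2211 / 0.045² ≈ 419.45 → 420.
Reduction: 475 − 420 = 55.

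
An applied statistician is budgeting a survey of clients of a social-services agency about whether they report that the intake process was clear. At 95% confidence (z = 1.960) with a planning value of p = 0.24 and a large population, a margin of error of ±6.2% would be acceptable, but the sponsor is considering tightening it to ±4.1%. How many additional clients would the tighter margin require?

At ±6.2%: n = 1.960² × 0.1824 / 0.062² ≈ 182.29 → 183.
At ±4.1%: n = 1.960² × 0.1824 / 0.041² ≈ 416.84 → 417.
Additional respondents: 417 − 183 = 234.

234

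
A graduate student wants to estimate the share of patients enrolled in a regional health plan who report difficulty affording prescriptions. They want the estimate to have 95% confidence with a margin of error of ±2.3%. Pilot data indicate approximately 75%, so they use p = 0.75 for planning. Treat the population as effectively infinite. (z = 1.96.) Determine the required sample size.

1362

With p = 0.75, p(1−p) = 0.1875.
n = z²·p(1−p)/E² = 1.96² × 0.1875 / 0.023² = 3.8416 × 0.1875 / 0.000529 ≈ 1361.63.
Rounding up gives n = 1362.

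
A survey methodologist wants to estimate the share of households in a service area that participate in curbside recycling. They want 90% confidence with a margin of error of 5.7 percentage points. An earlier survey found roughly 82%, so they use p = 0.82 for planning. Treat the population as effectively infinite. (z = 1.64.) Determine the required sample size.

123

With p = 0.82, p(1−p) = 0.1476.
n = z²·p(1−p)/E² = 1.64² × 0.1476 / 0.057² = 2.6896 × 0.1476 / 0.003249 ≈ 122.19.
Rounding up gives n = 123.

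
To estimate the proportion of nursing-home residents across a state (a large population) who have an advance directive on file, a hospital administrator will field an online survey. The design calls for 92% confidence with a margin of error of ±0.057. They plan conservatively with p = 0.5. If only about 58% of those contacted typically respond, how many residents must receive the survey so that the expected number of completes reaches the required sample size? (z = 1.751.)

407

Completed interviews needed: n₀ = 1.751² × 0.2500 / 0.057² ≈ 235.92 → 236.
At a 58% response rate, contacts needed = 236 / 0.58 ≈ 406.90 → 407.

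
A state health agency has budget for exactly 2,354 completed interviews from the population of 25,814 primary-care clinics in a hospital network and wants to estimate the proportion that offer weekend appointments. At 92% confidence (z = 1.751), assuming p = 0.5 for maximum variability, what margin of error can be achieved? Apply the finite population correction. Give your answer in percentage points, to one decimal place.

Finite-population factor: (N−n)/(N−1) = (25814−2354)/(25814−1) = 0.9088.
SE(p̂) = √[p(1−p)/n · (N−n)/(N−1)] = √[0.2500/2354 × 0.9088] = 0.00982.
E = z × SE = 1.751 × 0.00982 = 0.01720 ≈ 1.7 percentage points.

1.7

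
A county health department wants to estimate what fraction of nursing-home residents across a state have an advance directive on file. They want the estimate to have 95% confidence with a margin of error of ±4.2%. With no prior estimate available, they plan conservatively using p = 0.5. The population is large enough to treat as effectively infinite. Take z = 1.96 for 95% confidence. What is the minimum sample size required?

With p = 0.5, p(1−p) = 0.25.
n = z²·p(1−p)/E² = 1.96² × 0.2500 / 0.042² = 3.8416 × 0.2500 / 0.001764 ≈ 544.44.
Rounding up gives n = 545.

545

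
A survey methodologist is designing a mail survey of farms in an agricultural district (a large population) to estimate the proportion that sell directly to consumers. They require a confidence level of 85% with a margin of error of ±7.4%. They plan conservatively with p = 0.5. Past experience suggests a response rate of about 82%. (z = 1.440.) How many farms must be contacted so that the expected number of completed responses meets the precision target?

Completed interviews needed: n₀ = 1.440² × 0.2500 / 0.074² ≈ 94.67 → 95.
At an 82% response rate, contacts needed = 95 / 0.82 ≈ 115.85 → 116.

116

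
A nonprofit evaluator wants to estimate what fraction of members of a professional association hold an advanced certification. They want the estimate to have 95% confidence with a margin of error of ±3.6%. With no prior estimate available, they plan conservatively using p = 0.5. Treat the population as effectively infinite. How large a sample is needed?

For 95% confidence, z = 1.960.
With p = 0.5, p(1−p) = 0.25.
n = z²·p(1−p)/E² = 1.960² × 0.2500 / 0.036² = 3.8416 × 0.2500 / 0.001296 ≈ 741.05.
Rounding up gives n = 742.

742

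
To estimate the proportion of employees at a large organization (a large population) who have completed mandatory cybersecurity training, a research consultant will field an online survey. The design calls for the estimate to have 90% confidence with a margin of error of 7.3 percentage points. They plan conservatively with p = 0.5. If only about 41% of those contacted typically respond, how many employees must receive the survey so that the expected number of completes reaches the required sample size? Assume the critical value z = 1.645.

Completed interviews needed: n₀ = 1.645² × 0.2500 / 0.073² ≈ 126.95 → 127.
At a 41% response rate, contacts needed = 127 / 0.41 ≈ 309.76 → 310.

310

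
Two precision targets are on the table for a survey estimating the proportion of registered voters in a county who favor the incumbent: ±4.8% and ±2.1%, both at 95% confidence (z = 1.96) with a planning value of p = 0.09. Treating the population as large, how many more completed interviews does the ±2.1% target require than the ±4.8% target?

At ±4.8%: n = 1.96² × 0.0819 / 0.048² ≈ 136.56 → 137.
At ±2.1%: n = 1.96² × 0.0819 / 0.021² ≈ 713.44 → 714.
Additional respondents: 714 − 137 = 577.

577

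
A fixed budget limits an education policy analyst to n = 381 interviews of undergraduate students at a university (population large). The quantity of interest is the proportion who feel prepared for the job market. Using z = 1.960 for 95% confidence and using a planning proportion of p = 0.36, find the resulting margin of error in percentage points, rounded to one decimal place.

SE(p̂) = √[p(1−p)/n] = √[0.2304/381] = 0.02459.
E = z × SE = 1.960 × 0.02459 = 0.04820, or 4.8 percentage points.

4.8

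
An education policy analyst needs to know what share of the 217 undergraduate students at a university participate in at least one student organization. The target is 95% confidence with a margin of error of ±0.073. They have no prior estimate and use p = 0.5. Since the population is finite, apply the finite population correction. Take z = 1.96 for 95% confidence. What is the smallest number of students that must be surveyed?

99

Unadjusted: n₀ = 1.96² × 0.50 × 0.50 / 0.073² ≈ 180.22, so n₀ = 181.
Finite population correction with N = 217: n = n₀ / (1 + (n₀−1)/N) = 181 / (1 + 180/217) = 181 / 1.8295 ≈ 98.93.
Rounding up, n = 99.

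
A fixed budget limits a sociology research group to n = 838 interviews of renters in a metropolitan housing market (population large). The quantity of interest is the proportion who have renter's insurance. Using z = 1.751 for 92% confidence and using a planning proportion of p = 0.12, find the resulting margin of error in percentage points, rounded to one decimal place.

2.0

SE(p̂) = √[p(1−p)/n] = √[0.1056/838] = 0.01123.
E = z × SE = 1.751 × 0.01123 = 0.01966, or 2.0 percentage points.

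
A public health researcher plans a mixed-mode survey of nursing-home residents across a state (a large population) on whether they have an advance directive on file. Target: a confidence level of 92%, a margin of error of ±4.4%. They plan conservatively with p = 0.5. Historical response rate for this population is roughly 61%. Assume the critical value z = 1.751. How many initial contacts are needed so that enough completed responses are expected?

650

Completed interviews needed: n₀ = 1.751² × 0.2500 / 0.044² ≈ 395.92 → 396.
At a 61% response rate, contacts needed = 396 / 0.61 ≈ 649.18 → 650.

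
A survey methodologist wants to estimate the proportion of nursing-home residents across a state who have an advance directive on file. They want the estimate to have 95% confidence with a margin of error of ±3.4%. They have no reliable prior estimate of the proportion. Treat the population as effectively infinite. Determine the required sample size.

831

For 95% confidence, z = 1.960.
With no prior estimate, use p = 0.5, giving p(1−p) = 0.25.
n = z²·p(1−p)/E² = 1.960² × 0.2500 / 0.034² = 3.8416 × 0.2500 / 0.001156 ≈ 830.80.
Rounding up gives n = 831.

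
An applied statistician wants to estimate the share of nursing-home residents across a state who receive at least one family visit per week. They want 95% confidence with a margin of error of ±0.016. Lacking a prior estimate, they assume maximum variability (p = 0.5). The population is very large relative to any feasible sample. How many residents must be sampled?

For 95% confidence, z = 1.96.
With p = 0.5, p(1−p) = 0.25.
n = z²·p(1−p)/E² = 1.96² × 0.2500 / 0.016² = 3.8416 × 0.2500 / 0.000256 ≈ 3751.56.
Rounding up gives n = 3752.

3752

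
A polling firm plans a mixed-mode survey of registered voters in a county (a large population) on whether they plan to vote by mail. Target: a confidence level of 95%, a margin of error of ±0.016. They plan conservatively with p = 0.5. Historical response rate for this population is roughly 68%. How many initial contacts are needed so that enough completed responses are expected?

5518

For 95% confidence, z = 1.960.
Completed interviews needed: n₀ = 1.960² × 0.2500 / 0.016² ≈ 3751.56 → 3752.
At a 68% response rate, contacts needed = 3752 / 0.68 ≈ 5517.65 → 5518.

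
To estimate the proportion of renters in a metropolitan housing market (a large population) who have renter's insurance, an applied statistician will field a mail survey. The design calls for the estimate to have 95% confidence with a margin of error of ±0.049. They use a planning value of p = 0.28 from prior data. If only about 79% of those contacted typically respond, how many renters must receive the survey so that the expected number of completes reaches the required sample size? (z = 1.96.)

409

Completed interviews needed: n₀ = 1.96² × 0.2016 / 0.049² ≈ 322.56 → 323.
At a 79% response rate, contacts needed = 323 / 0.79 ≈ 408.86 → 409.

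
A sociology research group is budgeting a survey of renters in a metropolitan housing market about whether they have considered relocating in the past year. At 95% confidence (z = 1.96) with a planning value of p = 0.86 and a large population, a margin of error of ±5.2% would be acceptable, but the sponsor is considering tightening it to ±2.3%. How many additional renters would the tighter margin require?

At ±5.2%: n = 1.96² × 0.1204 / 0.052² ≈ 171.05 → 172.
At ±2.3%: n = 1.96² × 0.1204 / 0.023² ≈ 874.35 → 875.
Additional respondents: 875 − 172 = 703.

703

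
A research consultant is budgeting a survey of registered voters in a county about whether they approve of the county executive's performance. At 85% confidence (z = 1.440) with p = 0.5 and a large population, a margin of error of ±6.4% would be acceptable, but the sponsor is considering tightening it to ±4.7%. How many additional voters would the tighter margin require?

At ±6.4%: n = 1.440² × 0.2500 / 0.064² ≈ 126.56 → 127.
At ±4.7%: n = 1.440² × 0.2500 / 0.047² ≈ 234.68 → 235.
Additional respondents: 235 − 127 = 108.

108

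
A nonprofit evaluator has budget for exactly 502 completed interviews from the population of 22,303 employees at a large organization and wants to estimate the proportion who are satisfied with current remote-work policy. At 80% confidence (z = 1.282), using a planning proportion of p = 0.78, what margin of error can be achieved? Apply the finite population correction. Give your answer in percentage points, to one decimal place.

Finite-population factor: (N−n)/(N−1) = (22303−502)/(22303−1) = 0.9775.
SE(p̂) = √[p(1−p)/n · (N−n)/(N−1)] = √[0.1716/502 × 0.9775] = 0.01828.
E = z × SE = 1.282 × 0.01828 = 0.02343 ≈ 2.3 percentage points.

2.3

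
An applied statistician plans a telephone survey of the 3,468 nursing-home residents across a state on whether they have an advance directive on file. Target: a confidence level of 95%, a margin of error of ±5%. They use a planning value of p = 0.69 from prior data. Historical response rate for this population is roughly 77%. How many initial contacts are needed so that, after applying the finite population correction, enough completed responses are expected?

For 95% confidence, z = 1.960.
Completed interviews needed (unadjusted): n₀ = 1.960² × 0.2139 / 0.050² ≈ 328.69 → 329.
FPC for N = 3,468: n = 329 / (1 + 328/3468) = 329 / 1.0946 ≈ 300.57 → 301.
At a 77% response rate, contacts needed = 301 / 0.77 ≈ 390.91 → 391.

391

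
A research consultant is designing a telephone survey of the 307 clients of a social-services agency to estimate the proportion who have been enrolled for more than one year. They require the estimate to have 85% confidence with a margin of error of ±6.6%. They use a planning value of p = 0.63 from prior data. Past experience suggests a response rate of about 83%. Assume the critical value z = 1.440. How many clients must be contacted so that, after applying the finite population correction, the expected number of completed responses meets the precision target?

99

Completed interviews needed (unadjusted): n₀ = 1.440² × 0.2331 / 0.066² ≈ 110.96 → 111.
FPC for N = 307: n = 111 / (1 + 110/307) = 111 / 1.3583 ≈ 81.72 → 82.
At an 83% response rate, contacts needed = 82 / 0.83 ≈ 98.80 → 99.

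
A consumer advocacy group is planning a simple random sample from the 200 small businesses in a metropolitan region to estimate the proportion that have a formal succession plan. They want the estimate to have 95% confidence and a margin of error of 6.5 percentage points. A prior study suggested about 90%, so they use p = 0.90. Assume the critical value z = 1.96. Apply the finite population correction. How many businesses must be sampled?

59

Unadjusted: n₀ = 1.96² × 0.90 × 0.10 / 0.065² ≈ 81.83, so n₀ = 82.
Finite population correction with N = 200: n = n₀ / (1 + (n₀−1)/N) = 82 / (1 + 81/200) = 82 / 1.4050 ≈ 58.36.
Rounding up, n = 59.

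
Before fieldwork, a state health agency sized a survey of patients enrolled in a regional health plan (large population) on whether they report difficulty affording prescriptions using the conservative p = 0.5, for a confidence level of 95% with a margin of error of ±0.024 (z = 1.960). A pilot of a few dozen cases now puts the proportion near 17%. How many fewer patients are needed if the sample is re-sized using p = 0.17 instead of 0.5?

Conservative (p = 0.5): n = 1.960² × 0.25 / 0.024² ≈ 1667.36 → 1668.
Using p = 0.17: p(1−p) = 0.1411, so n = 1.960² × 0.1411 / 0.024² ≈ 941.06 → 942.
Reduction: 1668 − 942 = 726.

726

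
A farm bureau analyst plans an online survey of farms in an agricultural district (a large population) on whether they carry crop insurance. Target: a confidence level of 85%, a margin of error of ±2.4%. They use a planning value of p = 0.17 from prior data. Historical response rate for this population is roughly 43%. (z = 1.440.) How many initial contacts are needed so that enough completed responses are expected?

Completed interviews needed: n₀ = 1.440² × 0.1411 / 0.024² ≈ 507.96 → 508.
At a 43% response rate, contacts needed = 508 / 0.43 ≈ 1181.40 → 1182.

1182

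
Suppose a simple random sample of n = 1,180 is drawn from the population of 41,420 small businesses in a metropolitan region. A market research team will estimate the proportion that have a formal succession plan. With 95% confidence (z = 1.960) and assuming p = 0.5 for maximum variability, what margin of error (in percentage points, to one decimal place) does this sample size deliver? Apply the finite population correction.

2.8

Finite-population factor: (N−n)/(N−1) = (41420−1180)/(41420−1) = 0.9715.
SE(p̂) = √[p(1−p)/n · (N−n)/(N−1)] = √[0.2500/1180 × 0.9715] = 0.01435.
E = z × SE = 1.960 × 0.01435 = 0.02812 ≈ 2.8 percentage points.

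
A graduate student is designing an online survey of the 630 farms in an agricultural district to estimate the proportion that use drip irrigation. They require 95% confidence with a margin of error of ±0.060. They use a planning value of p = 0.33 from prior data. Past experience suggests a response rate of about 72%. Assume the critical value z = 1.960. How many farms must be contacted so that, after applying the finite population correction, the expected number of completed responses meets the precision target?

239

Completed interviews needed (unadjusted): n₀ = 1.960² × 0.2211 / 0.060² ≈ 235.94 → 236.
FPC for N = 630: n = 236 / (1 + 235/630) = 236 / 1.3730 ≈ 171.88 → 172.
At a 72% response rate, contacts needed = 172 / 0.72 ≈ 238.89 → 239.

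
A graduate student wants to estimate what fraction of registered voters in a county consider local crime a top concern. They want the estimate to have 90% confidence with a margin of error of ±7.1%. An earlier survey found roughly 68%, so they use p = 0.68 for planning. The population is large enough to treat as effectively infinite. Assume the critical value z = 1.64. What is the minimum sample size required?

117

With p = 0.68, p(1−p) = 0.2176.
n = z²·p(1−p)/E² = 1.64² × 0.2176 / 0.071² = 2.6896 × 0.2176 / 0.005041 ≈ 116.10.
Rounding up gives n = 117.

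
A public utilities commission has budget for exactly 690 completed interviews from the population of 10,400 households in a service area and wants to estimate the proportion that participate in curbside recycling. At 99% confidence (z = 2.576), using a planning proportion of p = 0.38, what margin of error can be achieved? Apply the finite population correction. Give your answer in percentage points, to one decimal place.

4.6

Finite-population factor: (N−n)/(N−1) = (10400−690)/(10400−1) = 0.9337.
SE(p̂) = √[p(1−p)/n · (N−n)/(N−1)] = √[0.2356/690 × 0.9337] = 0.01786.
E = z × SE = 2.576 × 0.01786 = 0.04600 ≈ 4.6 percentage points.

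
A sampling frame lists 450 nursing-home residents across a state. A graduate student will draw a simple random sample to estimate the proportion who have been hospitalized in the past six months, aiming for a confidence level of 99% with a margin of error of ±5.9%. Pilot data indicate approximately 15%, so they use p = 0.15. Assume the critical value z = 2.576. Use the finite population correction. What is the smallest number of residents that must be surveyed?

159

Unadjusted: n₀ = 2.576² × 0.15 × 0.85 / 0.059² ≈ 243.05, so n₀ = 244.
Finite population correction with N = 450: n = n₀ / (1 + (n₀−1)/N) = 244 / (1 + 243/450) = 244 / 1.5400 ≈ 158.44.
Rounding up, n = 159.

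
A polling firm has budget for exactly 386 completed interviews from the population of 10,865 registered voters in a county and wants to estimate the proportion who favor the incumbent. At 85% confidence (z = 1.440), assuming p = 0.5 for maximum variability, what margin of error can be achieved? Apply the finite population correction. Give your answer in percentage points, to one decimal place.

Finite-population factor: (N−n)/(N−1) = (10865−386)/(10865−1) = 0.9646.
SE(p̂) = √[p(1−p)/n · (N−n)/(N−1)] = √[0.2500/386 × 0.9646] = 0.02499.
E = z × SE = 1.440 × 0.02499 = 0.03599 ≈ 3.6 percentage points.

3.6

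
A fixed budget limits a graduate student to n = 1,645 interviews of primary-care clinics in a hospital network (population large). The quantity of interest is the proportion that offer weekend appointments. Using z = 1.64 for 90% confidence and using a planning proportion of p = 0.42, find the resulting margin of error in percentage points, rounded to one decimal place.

SE(p̂) = √[p(1−p)/n] = √[0.2436/1645] = 0.01217.
E = z × SE = 1.64 × 0.01217 = 0.01996, or 2.0 percentage points.

2.0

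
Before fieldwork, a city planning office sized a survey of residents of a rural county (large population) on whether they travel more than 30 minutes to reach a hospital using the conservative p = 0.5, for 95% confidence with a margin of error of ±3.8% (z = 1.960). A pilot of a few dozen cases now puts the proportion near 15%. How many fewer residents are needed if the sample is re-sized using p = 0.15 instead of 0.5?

Conservative (p = 0.5): n = 1.960² × 0.25 / 0.038² ≈ 665.10 → 666.
Using p = 0.15: p(1−p) = 0.1275, so n = 1.960² × 0.1275 / 0.038² ≈ 339.20 → 340.
Reduction: 666 − 340 = 326.

326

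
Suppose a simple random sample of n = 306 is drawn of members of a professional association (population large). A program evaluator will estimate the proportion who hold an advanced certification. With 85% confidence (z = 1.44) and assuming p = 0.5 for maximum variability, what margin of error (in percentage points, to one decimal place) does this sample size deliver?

SE(p̂) = √[p(1−p)/n] = √[0.2500/306] = 0.02858.
E = z × SE = 1.44 × 0.02858 = 0.04116, or 4.1 percentage points.

4.1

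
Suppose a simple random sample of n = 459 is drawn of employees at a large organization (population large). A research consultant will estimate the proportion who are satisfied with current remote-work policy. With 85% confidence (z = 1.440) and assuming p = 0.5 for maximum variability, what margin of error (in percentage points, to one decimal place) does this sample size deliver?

3.4

SE(p̂) = √[p(1−p)/n] = √[0.2500/459] = 0.02334.
E = z × SE = 1.440 × 0.02334 = 0.03361, or 3.4 percentage points.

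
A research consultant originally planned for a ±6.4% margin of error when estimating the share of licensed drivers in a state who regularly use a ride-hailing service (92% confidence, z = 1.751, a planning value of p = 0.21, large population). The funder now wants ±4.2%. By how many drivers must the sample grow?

At ±6.4%: n = 1.751² × 0.1659 / 0.064² ≈ 124.18 → 125.
At ±4.2%: n = 1.751² × 0.1659 / 0.042² ≈ 288.35 → 289.
Additional respondents: 289 − 125 = 164.

164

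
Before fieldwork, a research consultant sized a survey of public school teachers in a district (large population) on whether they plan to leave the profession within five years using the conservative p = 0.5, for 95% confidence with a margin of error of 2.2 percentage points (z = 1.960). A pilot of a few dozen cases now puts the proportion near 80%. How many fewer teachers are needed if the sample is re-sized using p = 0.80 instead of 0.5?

Conservative (p = 0.5): n = 1.960² × 0.25 / 0.022² ≈ 1984.30 → 1985.
Using p = 0.80: p(1−p) = 0.1600, so n = 1.960² × 0.1600 / 0.022² ≈ 1269.95 → 1270.
Reduction: 1985 − 1270 = 715.

715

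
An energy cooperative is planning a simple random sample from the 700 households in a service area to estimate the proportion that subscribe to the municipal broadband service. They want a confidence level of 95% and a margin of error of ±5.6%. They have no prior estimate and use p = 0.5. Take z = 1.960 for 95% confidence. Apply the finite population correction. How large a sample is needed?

214

Unadjusted: n₀ = 1.960² × 0.50 × 0.50 / 0.056² ≈ 306.25, so n₀ = 307.
Finite population correction with N = 700: n = n₀ / (1 + (n₀−1)/N) = 307 / (1 + 306/700) = 307 / 1.4371 ≈ 213.62.
Rounding up, n = 214.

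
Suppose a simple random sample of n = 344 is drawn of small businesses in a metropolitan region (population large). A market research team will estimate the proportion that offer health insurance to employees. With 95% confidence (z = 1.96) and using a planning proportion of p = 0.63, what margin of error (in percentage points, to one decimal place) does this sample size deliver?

5.1

SE(p̂) = √[p(1−p)/n] = √[0.2331/344] = 0.02603.
E = z × SE = 1.96 × 0.02603 = 0.05102, or 5.1 percentage points.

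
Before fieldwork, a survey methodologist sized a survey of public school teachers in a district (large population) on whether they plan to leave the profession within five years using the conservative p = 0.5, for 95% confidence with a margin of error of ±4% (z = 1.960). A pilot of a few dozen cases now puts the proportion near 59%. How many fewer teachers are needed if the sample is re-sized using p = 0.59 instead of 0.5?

20

Conservative (p = 0.5): n = 1.960² × 0.25 / 0.040² ≈ 600.25 → 601.
Using p = 0.59: p(1−p) = 0.2419, so n = 1.960² × 0.2419 / 0.040² ≈ 580.80 → 581.
Reduction: 601 − 581 = 20.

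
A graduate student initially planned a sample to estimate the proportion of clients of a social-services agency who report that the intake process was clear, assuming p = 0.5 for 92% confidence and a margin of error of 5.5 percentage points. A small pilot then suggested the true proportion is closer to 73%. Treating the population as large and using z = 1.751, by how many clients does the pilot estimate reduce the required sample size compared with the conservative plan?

54

Conservative (p = 0.5): n = 1.751² × 0.25 / 0.055² ≈ 253.39 → 254.
Using p = 0.73: p(1−p) = 0.1971, so n = 1.751² × 0.1971 / 0.055² ≈ 199.77 → 200.
Reduction: 254 − 200 = 54.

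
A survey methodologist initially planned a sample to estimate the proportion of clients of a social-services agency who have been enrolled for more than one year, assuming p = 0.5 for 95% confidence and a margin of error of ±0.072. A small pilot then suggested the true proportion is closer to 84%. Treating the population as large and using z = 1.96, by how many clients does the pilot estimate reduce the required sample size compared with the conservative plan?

Conservative (p = 0.5): n = 1.96² × 0.25 / 0.072² ≈ 185.26 → 186.
Using p = 0.84: p(1−p) = 0.1344, so n = 1.96² × 0.1344 / 0.072² ≈ 99.60 → 100.
Reduction: 186 − 100 = 86.

86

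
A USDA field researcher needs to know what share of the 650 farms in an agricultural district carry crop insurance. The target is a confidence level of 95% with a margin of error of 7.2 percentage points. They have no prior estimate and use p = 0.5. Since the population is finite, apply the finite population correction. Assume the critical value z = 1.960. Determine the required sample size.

Unadjusted: n₀ = 1.960² × 0.50 × 0.50 / 0.072² ≈ 185.26, so n₀ = 186.
Finite population correction with N = 650: n = n₀ / (1 + (n₀−1)/N) = 186 / (1 + 185/650) = 186 / 1.2846 ≈ 144.79.
Rounding up, n = 145.

145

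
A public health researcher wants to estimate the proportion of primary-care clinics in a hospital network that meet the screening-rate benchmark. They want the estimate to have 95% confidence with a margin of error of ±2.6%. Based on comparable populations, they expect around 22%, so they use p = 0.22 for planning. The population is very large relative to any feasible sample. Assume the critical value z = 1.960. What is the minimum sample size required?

With p = 0.22, p(1−p) = 0.1716.
n = z²·p(1−p)/E² = 1.960² × 0.1716 / 0.026² = 3.8416 × 0.1716 / 0.000676 ≈ 975.18.
Rounding up gives n = 976.

976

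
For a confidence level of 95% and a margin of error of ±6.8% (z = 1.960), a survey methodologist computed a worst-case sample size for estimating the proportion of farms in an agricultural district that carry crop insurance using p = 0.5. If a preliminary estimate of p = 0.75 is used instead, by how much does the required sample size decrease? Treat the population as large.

52

Conservative (p = 0.5): n = 1.960² × 0.25 / 0.068² ≈ 207.70 → 208.
Using p = 0.75: p(1−p) = 0.1875, so n = 1.960² × 0.1875 / 0.068² ≈ 155.77 → 156.
Reduction: 208 − 156 = 52.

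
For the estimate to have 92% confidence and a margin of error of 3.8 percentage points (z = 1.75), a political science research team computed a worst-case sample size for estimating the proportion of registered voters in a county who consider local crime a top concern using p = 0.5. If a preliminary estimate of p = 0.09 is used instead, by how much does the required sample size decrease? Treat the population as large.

357

Conservative (p = 0.5): n = 1.75² × 0.25 / 0.038² ≈ 530.21 → 531.
Using p = 0.09: p(1−p) = 0.0819, so n = 1.75² × 0.0819 / 0.038² ≈ 173.70 → 174.
Reduction: 531 − 174 = 357.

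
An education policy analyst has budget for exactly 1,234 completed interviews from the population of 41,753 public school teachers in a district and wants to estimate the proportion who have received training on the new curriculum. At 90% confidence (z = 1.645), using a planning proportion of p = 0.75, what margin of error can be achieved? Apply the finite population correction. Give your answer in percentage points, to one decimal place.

Finite-population factor: (N−n)/(N−1) = (41753−1234)/(41753−1) = 0.9705.
SE(p̂) = √[p(1−p)/n · (N−n)/(N−1)] = √[0.1875/1234 × 0.9705] = 0.01214.
E = z × SE = 1.645 × 0.01214 = 0.01998 ≈ 2.0 percentage points.

2.0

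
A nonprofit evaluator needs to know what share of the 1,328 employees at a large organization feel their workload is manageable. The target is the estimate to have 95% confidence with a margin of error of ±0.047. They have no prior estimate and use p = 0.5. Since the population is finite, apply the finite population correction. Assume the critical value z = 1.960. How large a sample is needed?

328

Unadjusted: n₀ = 1.960² × 0.50 × 0.50 / 0.047² ≈ 434.77, so n₀ = 435.
Finite population correction with N = 1,328: n = n₀ / (1 + (n₀−1)/N) = 435 / (1 + 434/1328) = 435 / 1.3268 ≈ 327.85.
Rounding up, n = 328.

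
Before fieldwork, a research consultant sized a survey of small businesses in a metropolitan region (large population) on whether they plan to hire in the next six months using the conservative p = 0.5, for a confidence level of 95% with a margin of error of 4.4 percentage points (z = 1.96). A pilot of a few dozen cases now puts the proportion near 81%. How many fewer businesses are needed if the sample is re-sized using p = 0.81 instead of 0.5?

Conservative (p = 0.5): n = 1.96² × 0.25 / 0.044² ≈ 496.07 → 497.
Using p = 0.81: p(1−p) = 0.1539, so n = 1.96² × 0.1539 / 0.044² ≈ 305.38 → 306.
Reduction: 497 − 306 = 191.

191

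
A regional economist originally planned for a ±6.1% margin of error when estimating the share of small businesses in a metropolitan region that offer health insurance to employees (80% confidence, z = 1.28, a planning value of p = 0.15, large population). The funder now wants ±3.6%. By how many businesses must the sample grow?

105

At ±6.1%: n = 1.28² × 0.1275 / 0.061² ≈ 56.14 → 57.
At ±3.6%: n = 1.28² × 0.1275 / 0.036² ≈ 161.19 → 162.
Additional respondents: 162 − 57 = 105.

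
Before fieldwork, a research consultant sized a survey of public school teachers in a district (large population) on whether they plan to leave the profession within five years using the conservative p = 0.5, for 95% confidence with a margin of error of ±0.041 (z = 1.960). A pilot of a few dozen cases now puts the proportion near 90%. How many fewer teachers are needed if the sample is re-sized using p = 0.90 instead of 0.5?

Conservative (p = 0.5): n = 1.960² × 0.25 / 0.041² ≈ 571.33 → 572.
Using p = 0.90: p(1−p) = 0.0900, so n = 1.960² × 0.0900 / 0.041² ≈ 205.68 → 206.
Reduction: 572 − 206 = 366.

366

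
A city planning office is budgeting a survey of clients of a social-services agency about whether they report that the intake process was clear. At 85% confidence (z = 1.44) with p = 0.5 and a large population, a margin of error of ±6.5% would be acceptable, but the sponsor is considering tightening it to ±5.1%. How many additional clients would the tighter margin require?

77

At ±6.5%: n = 1.44² × 0.2500 / 0.065² ≈ 122.70 → 123.
At ±5.1%: n = 1.44² × 0.2500 / 0.051² ≈ 199.31 → 200.
Additional respondents: 200 − 123 = 77.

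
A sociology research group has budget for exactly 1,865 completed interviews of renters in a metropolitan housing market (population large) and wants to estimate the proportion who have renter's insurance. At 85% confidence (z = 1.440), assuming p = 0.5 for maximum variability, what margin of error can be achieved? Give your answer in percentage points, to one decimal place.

1.7

SE(p̂) = √[p(1−p)/n] = √[0.2500/1865] = 0.01158.
E = z × SE = 1.440 × 0.01158 = 0.01667, or 1.7 percentage points.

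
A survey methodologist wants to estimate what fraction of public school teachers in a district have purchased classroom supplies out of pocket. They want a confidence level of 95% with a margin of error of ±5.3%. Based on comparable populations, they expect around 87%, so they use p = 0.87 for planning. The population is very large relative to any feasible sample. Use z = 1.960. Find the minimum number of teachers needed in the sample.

155

With p = 0.87, p(1−p) = 0.1131.
n = z²·p(1−p)/E² = 1.960² × 0.1131 / 0.053² = 3.8416 × 0.1131 / 0.002809 ≈ 154.68.
Rounding up gives n = 155.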